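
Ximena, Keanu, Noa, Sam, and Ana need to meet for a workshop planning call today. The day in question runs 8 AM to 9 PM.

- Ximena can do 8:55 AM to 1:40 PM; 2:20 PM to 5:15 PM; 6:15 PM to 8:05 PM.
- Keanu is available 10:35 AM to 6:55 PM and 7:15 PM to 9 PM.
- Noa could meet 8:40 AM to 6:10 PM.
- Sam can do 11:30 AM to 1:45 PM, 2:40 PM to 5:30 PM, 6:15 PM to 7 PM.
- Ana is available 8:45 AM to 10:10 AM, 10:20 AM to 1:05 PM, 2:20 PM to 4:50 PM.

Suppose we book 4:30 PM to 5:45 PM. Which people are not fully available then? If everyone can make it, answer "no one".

Ana, Sam, Ximena

Ximena: not fully free for 16:30-17:45. Keanu: free for 16:30-17:45. Noa: free for 16:30-17:45. Sam: not fully free for 16:30-17:45. Ana: not fully free for 16:30-17:45.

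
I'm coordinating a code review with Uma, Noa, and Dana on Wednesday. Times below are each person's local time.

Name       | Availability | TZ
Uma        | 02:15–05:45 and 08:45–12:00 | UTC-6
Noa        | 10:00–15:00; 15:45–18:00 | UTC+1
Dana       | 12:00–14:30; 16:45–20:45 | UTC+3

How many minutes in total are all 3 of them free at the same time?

Uma in UTC: 08:15-11:45, 14:45-18:00 (add 6h to convert from UTC-6).
Noa in UTC: 09:00-14:00, 14:45-17:00 (subtract 1h to convert from UTC+1).
Dana in UTC: 09:00-11:30, 13:45-17:45 (subtract 3h to convert from UTC+3).
Uma ∩ Noa: 09:00-11:45, 14:45-17:00.
Uma ∩ Noa ∩ Dana: 09:00-11:30, 14:45-17:00.
Summing the common windows: 150 + 135 = 285 minutes.

285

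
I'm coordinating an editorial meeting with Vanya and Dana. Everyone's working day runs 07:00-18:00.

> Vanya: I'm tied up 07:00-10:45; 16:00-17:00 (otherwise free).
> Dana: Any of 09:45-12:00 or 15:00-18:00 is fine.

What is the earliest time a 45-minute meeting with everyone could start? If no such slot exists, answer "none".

10:45

Vanya free: 10:45-16:00, 17:00-18:00 (invert busy blocks within the working day).
Dana free: 09:45-12:00, 15:00-18:00.
Vanya ∩ Dana: 10:45-12:00, 15:00-16:00, 17:00-18:00.
The first common window of at least 45 minutes is 10:45-12:00, so the earliest start is 10:45.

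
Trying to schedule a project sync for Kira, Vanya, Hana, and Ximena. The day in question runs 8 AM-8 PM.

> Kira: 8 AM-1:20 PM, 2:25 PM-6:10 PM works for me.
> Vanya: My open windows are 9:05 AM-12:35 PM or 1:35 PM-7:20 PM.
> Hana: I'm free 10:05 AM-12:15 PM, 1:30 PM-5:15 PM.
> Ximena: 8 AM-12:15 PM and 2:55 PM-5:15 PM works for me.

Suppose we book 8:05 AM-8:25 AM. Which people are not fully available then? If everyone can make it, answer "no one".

Kira: free for 08:05-08:25. Vanya: not fully free for 08:05-08:25. Hana: not fully free for 08:05-08:25. Ximena: free for 08:05-08:25.

Hana, Vanya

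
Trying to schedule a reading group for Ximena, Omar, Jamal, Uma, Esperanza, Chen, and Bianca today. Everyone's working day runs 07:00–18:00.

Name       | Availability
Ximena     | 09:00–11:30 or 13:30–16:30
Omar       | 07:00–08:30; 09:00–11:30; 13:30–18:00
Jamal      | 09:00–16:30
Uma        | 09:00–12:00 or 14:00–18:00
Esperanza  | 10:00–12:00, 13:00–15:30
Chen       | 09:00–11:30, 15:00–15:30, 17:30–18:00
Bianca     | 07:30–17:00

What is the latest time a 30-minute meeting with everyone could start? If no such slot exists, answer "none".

Ximena ∩ Omar: 09:00-11:30, 13:30-16:30.
Ximena ∩ Omar ∩ Jamal: 09:00-11:30, 13:30-16:30.
Ximena ∩ Omar ∩ Jamal ∩ Uma: 09:00-11:30, 14:00-16:30.
Ximena ∩ Omar ∩ Jamal ∩ Uma ∩ Esperanza: 10:00-11:30, 14:00-15:30.
Ximena ∩ Omar ∩ Jamal ∩ Uma ∩ Esperanza ∩ Chen: 10:00-11:30, 15:00-15:30.
Ximena ∩ Omar ∩ Jamal ∩ Uma ∩ Esperanza ∩ Chen ∩ Bianca: 10:00-11:30, 15:00-15:30.
The last common window of at least 30 minutes is 15:00-15:30; a 30-minute meeting can start as late as 15:00 and still end by 15:30.

15:00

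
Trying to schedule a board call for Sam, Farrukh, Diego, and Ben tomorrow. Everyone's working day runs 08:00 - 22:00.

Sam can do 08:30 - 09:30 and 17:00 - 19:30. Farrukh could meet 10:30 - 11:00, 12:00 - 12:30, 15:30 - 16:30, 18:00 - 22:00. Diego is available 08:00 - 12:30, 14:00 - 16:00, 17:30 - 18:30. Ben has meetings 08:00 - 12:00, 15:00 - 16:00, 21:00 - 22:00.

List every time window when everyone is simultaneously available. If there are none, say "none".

18:00-18:30

Sam free: 08:30-09:30, 17:00-19:30.
Farrukh free: 10:30-11:00, 12:00-12:30, 15:30-16:30, 18:00-22:00.
Diego free: 08:00-12:30, 14:00-16:00, 17:30-18:30.
Ben free: 12:00-15:00, 16:00-21:00 (invert busy blocks within the working day).
Sam ∩ Farrukh: 18:00-19:30.
Sam ∩ Farrukh ∩ Diego: 18:00-18:30.
Sam ∩ Farrukh ∩ Diego ∩ Ben: 18:00-18:30.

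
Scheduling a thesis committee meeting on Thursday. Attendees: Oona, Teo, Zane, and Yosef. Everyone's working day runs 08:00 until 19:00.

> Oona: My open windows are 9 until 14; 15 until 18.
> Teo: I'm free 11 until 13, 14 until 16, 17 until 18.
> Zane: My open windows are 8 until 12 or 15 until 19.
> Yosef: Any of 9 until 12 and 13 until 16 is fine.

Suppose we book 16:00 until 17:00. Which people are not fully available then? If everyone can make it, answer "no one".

Oona: free for 16:00-17:00. Teo: not fully free for 16:00-17:00. Zane: free for 16:00-17:00. Yosef: not fully free for 16:00-17:00.

Teo, Yosef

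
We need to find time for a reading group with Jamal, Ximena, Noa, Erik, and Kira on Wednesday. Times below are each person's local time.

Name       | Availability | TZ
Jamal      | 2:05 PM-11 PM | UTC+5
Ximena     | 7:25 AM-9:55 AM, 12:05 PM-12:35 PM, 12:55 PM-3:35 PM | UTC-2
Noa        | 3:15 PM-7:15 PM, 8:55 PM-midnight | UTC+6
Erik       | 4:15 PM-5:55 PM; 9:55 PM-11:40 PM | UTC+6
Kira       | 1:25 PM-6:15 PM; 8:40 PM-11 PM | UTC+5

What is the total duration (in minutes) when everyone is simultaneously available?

Jamal in UTC: 09:05-18:00 (subtract 5h to convert from UTC+5).
Ximena in UTC: 09:25-11:55, 14:05-14:35, 14:55-17:35 (add 2h to convert from UTC-2).
Noa in UTC: 09:15-13:15, 14:55-18:00 (subtract 6h to convert from UTC+6).
Erik in UTC: 10:15-11:55, 15:55-17:40 (subtract 6h to convert from UTC+6).
Kira in UTC: 08:25-13:15, 15:40-18:00 (subtract 5h to convert from UTC+5).
Jamal ∩ Ximena: 09:25-11:55, 14:05-14:35, 14:55-17:35.
Jamal ∩ Ximena ∩ Noa: 09:25-11:55, 14:55-17:35.
Jamal ∩ Ximena ∩ Noa ∩ Erik: 10:15-11:55, 15:55-17:35.
Jamal ∩ Ximena ∩ Noa ∩ Erik ∩ Kira: 10:15-11:55, 15:55-17:35.
Summing the common windows: 100 + 100 = 200 minutes.

200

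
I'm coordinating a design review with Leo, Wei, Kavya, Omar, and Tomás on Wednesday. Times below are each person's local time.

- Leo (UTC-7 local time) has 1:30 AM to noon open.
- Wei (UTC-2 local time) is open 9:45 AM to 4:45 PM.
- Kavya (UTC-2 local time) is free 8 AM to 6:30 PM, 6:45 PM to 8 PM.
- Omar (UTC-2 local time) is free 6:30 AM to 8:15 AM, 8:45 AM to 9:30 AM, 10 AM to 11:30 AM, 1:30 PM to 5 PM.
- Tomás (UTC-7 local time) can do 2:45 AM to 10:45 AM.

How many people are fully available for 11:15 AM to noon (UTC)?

3

Leo in UTC: 08:30-19:00 (add 7h to convert from UTC-7).
Wei in UTC: 11:45-18:45 (add 2h to convert from UTC-2).
Kavya in UTC: 10:00-20:30, 20:45-22:00 (add 2h to convert from UTC-2).
Omar in UTC: 08:30-10:15, 10:45-11:30, 12:00-13:30, 15:30-19:00 (add 2h to convert from UTC-2).
Tomás in UTC: 09:45-17:45 (add 7h to convert from UTC-7).
Leo, Kavya, and Tomás can make the full 11:15-12:00 slot — that's 3.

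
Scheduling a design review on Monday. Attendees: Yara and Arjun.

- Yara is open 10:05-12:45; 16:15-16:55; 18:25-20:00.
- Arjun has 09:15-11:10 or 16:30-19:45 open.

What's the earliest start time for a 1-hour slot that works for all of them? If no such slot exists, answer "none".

Yara ∩ Arjun: 10:05-11:10, 16:30-16:55, 18:25-19:45.
The first common window of at least 60 minutes is 10:05-11:10, so the earliest start is 10:05.

10:05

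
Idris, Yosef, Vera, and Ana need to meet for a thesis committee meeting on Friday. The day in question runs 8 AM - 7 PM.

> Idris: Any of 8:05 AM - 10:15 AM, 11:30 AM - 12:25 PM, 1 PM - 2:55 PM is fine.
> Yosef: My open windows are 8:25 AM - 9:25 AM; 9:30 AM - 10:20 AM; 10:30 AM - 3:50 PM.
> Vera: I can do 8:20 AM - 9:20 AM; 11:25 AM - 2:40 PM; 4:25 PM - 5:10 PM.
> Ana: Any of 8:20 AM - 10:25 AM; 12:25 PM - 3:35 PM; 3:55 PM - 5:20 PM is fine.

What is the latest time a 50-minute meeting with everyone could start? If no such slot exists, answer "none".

Idris ∩ Yosef: 08:25-09:25, 09:30-10:15, 11:30-12:25, 13:00-14:55.
Idris ∩ Yosef ∩ Vera: 08:25-09:20, 11:30-12:25, 13:00-14:40.
Idris ∩ Yosef ∩ Vera ∩ Ana: 08:25-09:20, 13:00-14:40.
Those are the intersection windows.
The last common window of at least 50 minutes is 13:00-14:40; a 50-minute meeting can start as late as 13:50 and still end by 14:40.

13:50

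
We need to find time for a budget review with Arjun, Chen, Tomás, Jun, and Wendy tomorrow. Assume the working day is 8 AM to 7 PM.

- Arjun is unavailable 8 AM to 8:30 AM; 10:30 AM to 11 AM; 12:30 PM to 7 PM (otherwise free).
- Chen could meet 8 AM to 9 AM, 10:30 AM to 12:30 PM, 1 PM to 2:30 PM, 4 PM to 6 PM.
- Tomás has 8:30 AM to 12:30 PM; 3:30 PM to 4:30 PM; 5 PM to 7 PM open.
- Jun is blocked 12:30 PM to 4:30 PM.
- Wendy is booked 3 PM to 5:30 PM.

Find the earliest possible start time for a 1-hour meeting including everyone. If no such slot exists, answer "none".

Arjun free: 08:30-10:30, 11:00-12:30 (invert busy blocks within the working day).
Chen free: 08:00-09:00, 10:30-12:30, 13:00-14:30, 16:00-18:00.
Tomás free: 08:30-12:30, 15:30-16:30, 17:00-19:00.
Jun free: 08:00-12:30, 16:30-19:00 (invert busy blocks within the working day).
Wendy free: 08:00-15:00, 17:30-19:00 (invert busy blocks within the working day).
Arjun ∩ Chen: 08:30-09:00, 11:00-12:30.
Arjun ∩ Chen ∩ Tomás: 08:30-09:00, 11:00-12:30.
Arjun ∩ Chen ∩ Tomás ∩ Jun: 08:30-09:00, 11:00-12:30.
Arjun ∩ Chen ∩ Tomás ∩ Jun ∩ Wendy: 08:30-09:00, 11:00-12:30.
The first common window of at least 60 minutes is 11:00-12:30, so the earliest start is 11:00.

11:00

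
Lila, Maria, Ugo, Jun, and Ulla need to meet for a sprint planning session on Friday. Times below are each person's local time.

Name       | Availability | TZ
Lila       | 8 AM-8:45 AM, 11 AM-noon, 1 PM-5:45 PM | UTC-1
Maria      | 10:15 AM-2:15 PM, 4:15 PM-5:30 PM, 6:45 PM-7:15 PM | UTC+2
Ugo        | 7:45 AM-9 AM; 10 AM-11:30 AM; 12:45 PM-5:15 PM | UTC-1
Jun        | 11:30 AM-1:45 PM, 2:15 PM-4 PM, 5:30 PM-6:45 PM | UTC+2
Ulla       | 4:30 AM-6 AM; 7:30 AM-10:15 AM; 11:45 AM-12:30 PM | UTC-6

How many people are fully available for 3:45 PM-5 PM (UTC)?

2

Lila in UTC: 09:00-09:45, 12:00-13:00, 14:00-18:45 (add 1h to convert from UTC-1).
Maria in UTC: 08:15-12:15, 14:15-15:30, 16:45-17:15 (subtract 2h to convert from UTC+2).
Ugo in UTC: 08:45-10:00, 11:00-12:30, 13:45-18:15 (add 1h to convert from UTC-1).
Jun in UTC: 09:30-11:45, 12:15-14:00, 15:30-16:45 (subtract 2h to convert from UTC+2).
Ulla in UTC: 10:30-12:00, 13:30-16:15, 17:45-18:30 (add 6h to convert from UTC-6).
Lila and Ugo can make the full 15:45-17:00 slot — that's 2.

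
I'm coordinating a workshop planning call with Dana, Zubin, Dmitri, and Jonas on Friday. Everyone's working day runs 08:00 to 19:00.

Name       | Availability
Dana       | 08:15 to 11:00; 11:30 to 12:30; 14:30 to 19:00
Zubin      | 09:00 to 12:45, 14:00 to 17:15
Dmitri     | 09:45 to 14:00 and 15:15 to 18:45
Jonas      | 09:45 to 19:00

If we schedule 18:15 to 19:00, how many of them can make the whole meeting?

Dana and Jonas can make the full 18:15-19:00 slot — that's 2.

2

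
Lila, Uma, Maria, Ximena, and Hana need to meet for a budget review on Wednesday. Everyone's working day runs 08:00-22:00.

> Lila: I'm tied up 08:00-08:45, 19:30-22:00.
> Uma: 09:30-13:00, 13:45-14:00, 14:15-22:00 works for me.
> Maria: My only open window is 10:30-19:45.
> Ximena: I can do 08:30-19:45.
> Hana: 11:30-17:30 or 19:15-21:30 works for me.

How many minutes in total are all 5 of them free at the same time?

315

Lila free: 08:45-19:30 (invert busy blocks within the working day).
Uma free: 09:30-13:00, 13:45-14:00, 14:15-22:00.
Maria free: 10:30-19:45.
Ximena free: 08:30-19:45.
Hana free: 11:30-17:30, 19:15-21:30.
Lila ∩ Uma: 09:30-13:00, 13:45-14:00, 14:15-19:30.
Lila ∩ Uma ∩ Maria: 10:30-13:00, 13:45-14:00, 14:15-19:30.
Lila ∩ Uma ∩ Maria ∩ Ximena: 10:30-13:00, 13:45-14:00, 14:15-19:30.
Lila ∩ Uma ∩ Maria ∩ Ximena ∩ Hana: 11:30-13:00, 13:45-14:00, 14:15-17:30, 19:15-19:30.
Summing the common windows: 90 + 15 + 195 + 15 = 315 minutes.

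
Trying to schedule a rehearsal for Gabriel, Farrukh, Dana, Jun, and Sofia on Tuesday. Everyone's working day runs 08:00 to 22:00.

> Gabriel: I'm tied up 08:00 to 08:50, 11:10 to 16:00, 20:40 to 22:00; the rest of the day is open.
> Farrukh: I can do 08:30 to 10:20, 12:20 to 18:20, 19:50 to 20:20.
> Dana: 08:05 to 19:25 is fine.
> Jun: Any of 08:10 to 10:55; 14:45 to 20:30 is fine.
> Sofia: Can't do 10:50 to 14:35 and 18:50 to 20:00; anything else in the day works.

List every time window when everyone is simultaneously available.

08:50-10:20, 16:00-18:20

Gabriel free: 08:50-11:10, 16:00-20:40 (invert busy blocks within the working day).
Farrukh free: 08:30-10:20, 12:20-18:20, 19:50-20:20.
Dana free: 08:05-19:25.
Jun free: 08:10-10:55, 14:45-20:30.
Sofia free: 08:00-10:50, 14:35-18:50, 20:00-22:00 (invert busy blocks within the working day).
Gabriel ∩ Farrukh: 08:50-10:20, 16:00-18:20, 19:50-20:20.
Gabriel ∩ Farrukh ∩ Dana: 08:50-10:20, 16:00-18:20.
Gabriel ∩ Farrukh ∩ Dana ∩ Jun: 08:50-10:20, 16:00-18:20.
Gabriel ∩ Farrukh ∩ Dana ∩ Jun ∩ Sofia: 08:50-10:20, 16:00-18:20.
Those are the intersection windows.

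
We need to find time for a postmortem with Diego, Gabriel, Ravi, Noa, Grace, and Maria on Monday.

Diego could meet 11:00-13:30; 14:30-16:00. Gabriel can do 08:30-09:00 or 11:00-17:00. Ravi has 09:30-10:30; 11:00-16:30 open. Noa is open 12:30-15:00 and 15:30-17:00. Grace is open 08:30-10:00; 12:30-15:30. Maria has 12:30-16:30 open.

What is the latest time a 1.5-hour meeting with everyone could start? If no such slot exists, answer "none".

none

Diego ∩ Gabriel: 11:00-13:30, 14:30-16:00.
Diego ∩ Gabriel ∩ Ravi: 11:00-13:30, 14:30-16:00.
Diego ∩ Gabriel ∩ Ravi ∩ Noa: 12:30-13:30, 14:30-15:00, 15:30-16:00.
Diego ∩ Gabriel ∩ Ravi ∩ Noa ∩ Grace: 12:30-13:30, 14:30-15:00.
Diego ∩ Gabriel ∩ Ravi ∩ Noa ∩ Grace ∩ Maria: 12:30-13:30, 14:30-15:00.
No common window is at least 90 minutes long.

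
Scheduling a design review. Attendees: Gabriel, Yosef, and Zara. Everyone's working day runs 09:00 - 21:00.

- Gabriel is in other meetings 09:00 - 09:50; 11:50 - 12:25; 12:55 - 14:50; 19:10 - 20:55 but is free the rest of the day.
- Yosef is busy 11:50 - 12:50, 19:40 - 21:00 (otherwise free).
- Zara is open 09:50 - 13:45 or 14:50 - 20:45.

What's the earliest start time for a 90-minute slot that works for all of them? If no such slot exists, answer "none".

Gabriel free: 09:50-11:50, 12:25-12:55, 14:50-19:10, 20:55-21:00 (invert busy blocks within the working day).
Yosef free: 09:00-11:50, 12:50-19:40 (invert busy blocks within the working day).
Zara free: 09:50-13:45, 14:50-20:45.
Gabriel ∩ Yosef: 09:50-11:50, 12:50-12:55, 14:50-19:10.
Gabriel ∩ Yosef ∩ Zara: 09:50-11:50, 12:50-12:55, 14:50-19:10.
Those are the intersection windows.
The first common window of at least 90 minutes is 09:50-11:50, so the earliest start is 09:50.

09:50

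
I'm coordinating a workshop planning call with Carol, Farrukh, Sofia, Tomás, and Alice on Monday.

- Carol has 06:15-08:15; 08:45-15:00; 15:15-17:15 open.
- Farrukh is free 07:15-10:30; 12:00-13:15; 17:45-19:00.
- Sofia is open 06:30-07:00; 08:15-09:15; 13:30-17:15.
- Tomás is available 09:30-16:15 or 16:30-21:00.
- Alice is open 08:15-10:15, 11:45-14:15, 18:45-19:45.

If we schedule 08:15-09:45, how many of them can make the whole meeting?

2

Farrukh and Alice can make the full 08:15-09:45 slot — that's 2.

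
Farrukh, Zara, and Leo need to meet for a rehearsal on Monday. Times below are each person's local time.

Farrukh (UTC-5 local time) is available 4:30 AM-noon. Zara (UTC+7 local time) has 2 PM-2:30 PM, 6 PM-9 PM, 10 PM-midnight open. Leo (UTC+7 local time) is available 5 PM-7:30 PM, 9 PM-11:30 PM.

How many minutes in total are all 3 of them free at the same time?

180

Farrukh in UTC: 09:30-17:00 (add 5h to convert from UTC-5).
Zara in UTC: 07:00-07:30, 11:00-14:00, 15:00-17:00 (subtract 7h to convert from UTC+7).
Leo in UTC: 10:00-12:30, 14:00-16:30 (subtract 7h to convert from UTC+7).
Farrukh ∩ Zara: 11:00-14:00, 15:00-17:00.
Farrukh ∩ Zara ∩ Leo: 11:00-12:30, 15:00-16:30.
Summing the common windows: 90 + 90 = 180 minutes.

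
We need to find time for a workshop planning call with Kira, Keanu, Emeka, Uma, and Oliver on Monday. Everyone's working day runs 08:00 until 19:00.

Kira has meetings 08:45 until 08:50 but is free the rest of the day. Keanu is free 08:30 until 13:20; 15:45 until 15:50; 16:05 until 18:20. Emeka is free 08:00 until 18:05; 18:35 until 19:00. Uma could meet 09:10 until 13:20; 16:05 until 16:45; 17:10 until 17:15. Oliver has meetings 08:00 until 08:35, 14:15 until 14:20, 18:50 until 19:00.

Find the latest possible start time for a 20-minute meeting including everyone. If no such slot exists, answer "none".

Kira free: 08:00-08:45, 08:50-19:00 (invert busy blocks within the working day).
Keanu free: 08:30-13:20, 15:45-15:50, 16:05-18:20.
Emeka free: 08:00-18:05, 18:35-19:00.
Uma free: 09:10-13:20, 16:05-16:45, 17:10-17:15.
Oliver free: 08:35-14:15, 14:20-18:50 (invert busy blocks within the working day).
Kira ∩ Keanu: 08:30-08:45, 08:50-13:20, 15:45-15:50, 16:05-18:20.
Kira ∩ Keanu ∩ Emeka: 08:30-08:45, 08:50-13:20, 15:45-15:50, 16:05-18:05.
Kira ∩ Keanu ∩ Emeka ∩ Uma: 09:10-13:20, 16:05-16:45, 17:10-17:15.
Kira ∩ Keanu ∩ Emeka ∩ Uma ∩ Oliver: 09:10-13:20, 16:05-16:45, 17:10-17:15.
The last common window of at least 20 minutes is 16:05-16:45; a 20-minute meeting can start as late as 16:25 and still end by 16:45.

16:25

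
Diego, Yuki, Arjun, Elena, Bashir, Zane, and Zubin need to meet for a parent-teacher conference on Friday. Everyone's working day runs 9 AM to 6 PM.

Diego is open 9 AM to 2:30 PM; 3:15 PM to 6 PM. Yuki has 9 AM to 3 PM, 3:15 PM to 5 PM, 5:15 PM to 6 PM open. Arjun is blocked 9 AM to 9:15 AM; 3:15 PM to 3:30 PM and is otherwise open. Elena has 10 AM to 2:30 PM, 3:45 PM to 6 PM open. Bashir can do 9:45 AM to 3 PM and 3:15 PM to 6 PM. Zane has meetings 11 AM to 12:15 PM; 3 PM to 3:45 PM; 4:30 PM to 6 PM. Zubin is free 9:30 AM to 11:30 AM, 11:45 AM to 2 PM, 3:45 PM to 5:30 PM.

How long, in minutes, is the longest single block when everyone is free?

Diego free: 09:00-14:30, 15:15-18:00.
Yuki free: 09:00-15:00, 15:15-17:00, 17:15-18:00.
Arjun free: 09:15-15:15, 15:30-18:00 (invert busy blocks within the working day).
Elena free: 10:00-14:30, 15:45-18:00.
Bashir free: 09:45-15:00, 15:15-18:00.
Zane free: 09:00-11:00, 12:15-15:00, 15:45-16:30 (invert busy blocks within the working day).
Zubin free: 09:30-11:30, 11:45-14:00, 15:45-17:30.
Diego ∩ Yuki: 09:00-14:30, 15:15-17:00, 17:15-18:00.
Diego ∩ Yuki ∩ Arjun: 09:15-14:30, 15:30-17:00, 17:15-18:00.
Diego ∩ Yuki ∩ Arjun ∩ Elena: 10:00-14:30, 15:45-17:00, 17:15-18:00.
Diego ∩ Yuki ∩ Arjun ∩ Elena ∩ Bashir: 10:00-14:30, 15:45-17:00, 17:15-18:00.
Diego ∩ Yuki ∩ Arjun ∩ Elena ∩ Bashir ∩ Zane: 10:00-11:00, 12:15-14:30, 15:45-16:30.
Diego ∩ Yuki ∩ Arjun ∩ Elena ∩ Bashir ∩ Zane ∩ Zubin: 10:00-11:00, 12:15-14:00, 15:45-16:30.
The longest is 12:15-14:00 at 105 minutes.

105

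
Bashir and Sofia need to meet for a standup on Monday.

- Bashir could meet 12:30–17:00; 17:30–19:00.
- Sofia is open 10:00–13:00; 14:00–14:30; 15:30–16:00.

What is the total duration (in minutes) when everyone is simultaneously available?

Bashir ∩ Sofia: 12:30-13:00, 14:00-14:30, 15:30-16:00.
So the common availability across everyone is 12:30-13:00, 14:00-14:30, 15:30-16:00.
Summing the common windows: 30 + 30 + 30 = 90 minutes.

90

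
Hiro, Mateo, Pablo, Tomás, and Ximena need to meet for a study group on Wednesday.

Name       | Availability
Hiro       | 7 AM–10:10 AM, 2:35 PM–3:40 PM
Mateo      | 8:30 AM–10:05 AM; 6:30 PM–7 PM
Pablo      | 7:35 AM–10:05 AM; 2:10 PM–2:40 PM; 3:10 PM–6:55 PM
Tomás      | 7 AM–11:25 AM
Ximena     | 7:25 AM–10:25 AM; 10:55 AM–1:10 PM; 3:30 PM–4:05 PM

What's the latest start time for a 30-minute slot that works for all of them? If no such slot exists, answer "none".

Hiro ∩ Mateo: 08:30-10:05.
Hiro ∩ Mateo ∩ Pablo: 08:30-10:05.
Hiro ∩ Mateo ∩ Pablo ∩ Tomás: 08:30-10:05.
Hiro ∩ Mateo ∩ Pablo ∩ Tomás ∩ Ximena: 08:30-10:05.
The last common window of at least 30 minutes is 08:30-10:05; a 30-minute meeting can start as late as 09:35 and still end by 10:05.

09:35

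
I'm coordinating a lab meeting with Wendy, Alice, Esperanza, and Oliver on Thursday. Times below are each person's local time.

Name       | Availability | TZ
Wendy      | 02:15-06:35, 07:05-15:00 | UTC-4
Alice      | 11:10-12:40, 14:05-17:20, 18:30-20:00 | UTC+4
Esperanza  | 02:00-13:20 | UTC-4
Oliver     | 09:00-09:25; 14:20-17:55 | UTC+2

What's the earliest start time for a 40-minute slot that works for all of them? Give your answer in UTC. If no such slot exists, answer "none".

Wendy in UTC: 06:15-10:35, 11:05-19:00 (add 4h to convert from UTC-4).
Alice in UTC: 07:10-08:40, 10:05-13:20, 14:30-16:00 (subtract 4h to convert from UTC+4).
Esperanza in UTC: 06:00-17:20 (add 4h to convert from UTC-4).
Oliver in UTC: 07:00-07:25, 12:20-15:55 (subtract 2h to convert from UTC+2).
Wendy ∩ Alice: 07:10-08:40, 10:05-10:35, 11:05-13:20, 14:30-16:00.
Wendy ∩ Alice ∩ Esperanza: 07:10-08:40, 10:05-10:35, 11:05-13:20, 14:30-16:00.
Wendy ∩ Alice ∩ Esperanza ∩ Oliver: 07:10-07:25, 12:20-13:20, 14:30-15:55.
So the common availability across everyone is 07:10-07:25, 12:20-13:20, 14:30-15:55.
The first common window of at least 40 minutes is 12:20-13:20, so the earliest start is 12:20.

12:20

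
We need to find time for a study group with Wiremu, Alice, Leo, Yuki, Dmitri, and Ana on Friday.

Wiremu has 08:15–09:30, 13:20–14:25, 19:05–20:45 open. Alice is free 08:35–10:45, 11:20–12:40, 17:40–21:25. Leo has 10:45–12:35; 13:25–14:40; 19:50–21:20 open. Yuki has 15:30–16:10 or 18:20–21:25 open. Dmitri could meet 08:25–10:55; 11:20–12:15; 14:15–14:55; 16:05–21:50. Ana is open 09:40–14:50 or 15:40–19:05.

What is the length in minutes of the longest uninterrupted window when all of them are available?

0

Wiremu ∩ Alice: 08:35-09:30, 19:05-20:45.
Wiremu ∩ Alice ∩ Leo: 19:50-20:45.
Wiremu ∩ Alice ∩ Leo ∩ Yuki: 19:50-20:45.
Wiremu ∩ Alice ∩ Leo ∩ Yuki ∩ Dmitri: 19:50-20:45.
Wiremu ∩ Alice ∩ Leo ∩ Yuki ∩ Dmitri ∩ Ana: ∅.
There is no time when everyone is free.
No common window exists, so the longest block is 0 minutes.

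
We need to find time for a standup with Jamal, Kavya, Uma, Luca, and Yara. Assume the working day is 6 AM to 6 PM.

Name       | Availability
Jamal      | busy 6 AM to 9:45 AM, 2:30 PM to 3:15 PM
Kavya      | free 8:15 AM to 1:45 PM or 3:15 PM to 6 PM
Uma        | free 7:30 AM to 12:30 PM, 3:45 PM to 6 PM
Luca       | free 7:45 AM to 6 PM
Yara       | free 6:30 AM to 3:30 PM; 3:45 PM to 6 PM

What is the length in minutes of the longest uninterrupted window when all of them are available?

165

Jamal free: 09:45-14:30, 15:15-18:00 (invert busy blocks within the working day).
Kavya free: 08:15-13:45, 15:15-18:00.
Uma free: 07:30-12:30, 15:45-18:00.
Luca free: 07:45-18:00.
Yara free: 06:30-15:30, 15:45-18:00.
Jamal ∩ Kavya: 09:45-13:45, 15:15-18:00.
Jamal ∩ Kavya ∩ Uma: 09:45-12:30, 15:45-18:00.
Jamal ∩ Kavya ∩ Uma ∩ Luca: 09:45-12:30, 15:45-18:00.
Jamal ∩ Kavya ∩ Uma ∩ Luca ∩ Yara: 09:45-12:30, 15:45-18:00.
So the common availability across everyone is 09:45-12:30, 15:45-18:00.
The longest is 09:45-12:30 at 165 minutes.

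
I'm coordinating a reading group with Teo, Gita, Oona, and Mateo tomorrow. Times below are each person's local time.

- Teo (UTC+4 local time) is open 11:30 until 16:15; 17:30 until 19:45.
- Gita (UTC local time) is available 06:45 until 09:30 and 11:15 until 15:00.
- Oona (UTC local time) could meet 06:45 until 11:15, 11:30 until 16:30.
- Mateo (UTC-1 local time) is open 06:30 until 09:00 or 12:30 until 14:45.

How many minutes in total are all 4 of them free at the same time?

Teo in UTC: 07:30-12:15, 13:30-15:45 (subtract 4h to convert from UTC+4).
Gita in UTC: 06:45-09:30, 11:15-15:00.
Oona in UTC: 06:45-11:15, 11:30-16:30.
Mateo in UTC: 07:30-10:00, 13:30-15:45 (add 1h to convert from UTC-1).
Teo ∩ Gita: 07:30-09:30, 11:15-12:15, 13:30-15:00.
Teo ∩ Gita ∩ Oona: 07:30-09:30, 11:30-12:15, 13:30-15:00.
Teo ∩ Gita ∩ Oona ∩ Mateo: 07:30-09:30, 13:30-15:00.
Summing the common windows: 120 + 90 = 210 minutes.

210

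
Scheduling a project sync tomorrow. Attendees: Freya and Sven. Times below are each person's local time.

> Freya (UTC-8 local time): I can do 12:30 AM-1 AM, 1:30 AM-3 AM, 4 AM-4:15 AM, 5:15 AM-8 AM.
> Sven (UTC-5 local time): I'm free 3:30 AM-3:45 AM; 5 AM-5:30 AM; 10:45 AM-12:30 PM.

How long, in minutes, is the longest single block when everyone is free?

Freya in UTC: 08:30-09:00, 09:30-11:00, 12:00-12:15, 13:15-16:00 (add 8h to convert from UTC-8).
Sven in UTC: 08:30-08:45, 10:00-10:30, 15:45-17:30 (add 5h to convert from UTC-5).
Freya ∩ Sven: 08:30-08:45, 10:00-10:30, 15:45-16:00.
The longest is 10:00-10:30 at 30 minutes.

30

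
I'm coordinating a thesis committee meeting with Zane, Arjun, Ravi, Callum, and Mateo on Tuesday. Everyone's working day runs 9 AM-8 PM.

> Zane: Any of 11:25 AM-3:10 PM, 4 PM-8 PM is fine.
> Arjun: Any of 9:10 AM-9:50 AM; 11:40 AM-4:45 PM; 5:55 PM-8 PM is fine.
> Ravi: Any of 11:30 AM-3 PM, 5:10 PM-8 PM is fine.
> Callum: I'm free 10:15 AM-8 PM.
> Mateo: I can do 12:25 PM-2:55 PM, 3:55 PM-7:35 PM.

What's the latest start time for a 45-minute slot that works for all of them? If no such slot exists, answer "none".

18:50

Zane ∩ Arjun: 11:40-15:10, 16:00-16:45, 17:55-20:00.
Zane ∩ Arjun ∩ Ravi: 11:40-15:00, 17:55-20:00.
Zane ∩ Arjun ∩ Ravi ∩ Callum: 11:40-15:00, 17:55-20:00.
Zane ∩ Arjun ∩ Ravi ∩ Callum ∩ Mateo: 12:25-14:55, 17:55-19:35.
The last common window of at least 45 minutes is 17:55-19:35; a 45-minute meeting can start as late as 18:50 and still end by 19:35.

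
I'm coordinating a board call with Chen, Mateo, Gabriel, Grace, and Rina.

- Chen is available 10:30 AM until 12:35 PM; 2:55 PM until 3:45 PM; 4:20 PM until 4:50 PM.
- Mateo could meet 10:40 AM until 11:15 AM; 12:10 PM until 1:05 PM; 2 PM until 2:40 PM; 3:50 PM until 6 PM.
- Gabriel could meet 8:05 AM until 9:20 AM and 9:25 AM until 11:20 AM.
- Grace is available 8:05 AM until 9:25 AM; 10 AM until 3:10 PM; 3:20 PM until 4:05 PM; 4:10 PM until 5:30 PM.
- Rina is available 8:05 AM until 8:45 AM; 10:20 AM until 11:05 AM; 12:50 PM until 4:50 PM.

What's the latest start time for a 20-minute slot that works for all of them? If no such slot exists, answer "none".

Chen ∩ Mateo: 10:40-11:15, 12:10-12:35, 16:20-16:50.
Chen ∩ Mateo ∩ Gabriel: 10:40-11:15.
Chen ∩ Mateo ∩ Gabriel ∩ Grace: 10:40-11:15.
Chen ∩ Mateo ∩ Gabriel ∩ Grace ∩ Rina: 10:40-11:05.
The last common window of at least 20 minutes is 10:40-11:05; a 20-minute meeting can start as late as 10:45 and still end by 11:05.

10:45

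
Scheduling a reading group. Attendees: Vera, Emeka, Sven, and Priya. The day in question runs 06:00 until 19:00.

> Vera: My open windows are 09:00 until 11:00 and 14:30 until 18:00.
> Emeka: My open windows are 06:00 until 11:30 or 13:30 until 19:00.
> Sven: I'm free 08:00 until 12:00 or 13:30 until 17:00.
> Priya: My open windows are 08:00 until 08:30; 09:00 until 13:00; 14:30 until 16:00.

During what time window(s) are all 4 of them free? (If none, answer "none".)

09:00-11:00, 14:30-16:00

Vera ∩ Emeka: 09:00-11:00, 14:30-18:00.
Vera ∩ Emeka ∩ Sven: 09:00-11:00, 14:30-17:00.
Vera ∩ Emeka ∩ Sven ∩ Priya: 09:00-11:00, 14:30-16:00.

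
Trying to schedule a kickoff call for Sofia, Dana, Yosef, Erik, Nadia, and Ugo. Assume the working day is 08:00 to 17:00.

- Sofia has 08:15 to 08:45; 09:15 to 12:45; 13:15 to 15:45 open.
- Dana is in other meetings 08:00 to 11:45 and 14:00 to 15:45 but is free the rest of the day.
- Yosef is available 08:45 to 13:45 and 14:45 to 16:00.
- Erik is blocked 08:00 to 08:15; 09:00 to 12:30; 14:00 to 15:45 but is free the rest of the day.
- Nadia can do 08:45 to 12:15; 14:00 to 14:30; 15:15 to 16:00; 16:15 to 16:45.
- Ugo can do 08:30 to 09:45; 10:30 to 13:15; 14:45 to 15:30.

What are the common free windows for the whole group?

Sofia free: 08:15-08:45, 09:15-12:45, 13:15-15:45.
Dana free: 11:45-14:00, 15:45-17:00 (invert busy blocks within the working day).
Yosef free: 08:45-13:45, 14:45-16:00.
Erik free: 08:15-09:00, 12:30-14:00, 15:45-17:00 (invert busy blocks within the working day).
Nadia free: 08:45-12:15, 14:00-14:30, 15:15-16:00, 16:15-16:45.
Ugo free: 08:30-09:45, 10:30-13:15, 14:45-15:30.
Sofia ∩ Dana: 11:45-12:45, 13:15-14:00.
Sofia ∩ Dana ∩ Yosef: 11:45-12:45, 13:15-13:45.
Sofia ∩ Dana ∩ Yosef ∩ Erik: 12:30-12:45, 13:15-13:45.
Sofia ∩ Dana ∩ Yosef ∩ Erik ∩ Nadia: ∅.
Sofia ∩ Dana ∩ Yosef ∩ Erik ∩ Nadia ∩ Ugo: ∅.
There is no time when everyone is free.

none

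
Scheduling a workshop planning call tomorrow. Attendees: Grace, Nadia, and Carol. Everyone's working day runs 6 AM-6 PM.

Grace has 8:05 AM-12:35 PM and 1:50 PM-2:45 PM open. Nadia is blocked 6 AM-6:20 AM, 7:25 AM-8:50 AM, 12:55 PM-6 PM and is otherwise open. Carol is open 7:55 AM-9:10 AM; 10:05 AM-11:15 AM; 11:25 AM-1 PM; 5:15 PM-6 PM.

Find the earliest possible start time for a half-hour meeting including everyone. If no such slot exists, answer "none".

Grace free: 08:05-12:35, 13:50-14:45.
Nadia free: 06:20-07:25, 08:50-12:55 (invert busy blocks within the working day).
Carol free: 07:55-09:10, 10:05-11:15, 11:25-13:00, 17:15-18:00.
Grace ∩ Nadia: 08:50-12:35.
Grace ∩ Nadia ∩ Carol: 08:50-09:10, 10:05-11:15, 11:25-12:35.
Those are the intersection windows.
The first common window of at least 30 minutes is 10:05-11:15, so the earliest start is 10:05.

10:05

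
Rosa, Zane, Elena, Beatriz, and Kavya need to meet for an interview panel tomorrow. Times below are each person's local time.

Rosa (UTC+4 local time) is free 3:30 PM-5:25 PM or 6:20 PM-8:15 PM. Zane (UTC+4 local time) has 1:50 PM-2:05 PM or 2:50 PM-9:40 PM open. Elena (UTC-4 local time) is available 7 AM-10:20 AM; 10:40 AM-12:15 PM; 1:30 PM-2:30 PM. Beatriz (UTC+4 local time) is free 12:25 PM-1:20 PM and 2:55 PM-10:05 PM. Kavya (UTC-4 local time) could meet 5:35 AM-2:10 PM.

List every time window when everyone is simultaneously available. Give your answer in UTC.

11:30-13:25, 14:40-16:15

Rosa in UTC: 11:30-13:25, 14:20-16:15 (subtract 4h to convert from UTC+4).
Zane in UTC: 09:50-10:05, 10:50-17:40 (subtract 4h to convert from UTC+4).
Elena in UTC: 11:00-14:20, 14:40-16:15, 17:30-18:30 (add 4h to convert from UTC-4).
Beatriz in UTC: 08:25-09:20, 10:55-18:05 (subtract 4h to convert from UTC+4).
Kavya in UTC: 09:35-18:10 (add 4h to convert from UTC-4).
Rosa ∩ Zane: 11:30-13:25, 14:20-16:15.
Rosa ∩ Zane ∩ Elena: 11:30-13:25, 14:40-16:15.
Rosa ∩ Zane ∩ Elena ∩ Beatriz: 11:30-13:25, 14:40-16:15.
Rosa ∩ Zane ∩ Elena ∩ Beatriz ∩ Kavya: 11:30-13:25, 14:40-16:15.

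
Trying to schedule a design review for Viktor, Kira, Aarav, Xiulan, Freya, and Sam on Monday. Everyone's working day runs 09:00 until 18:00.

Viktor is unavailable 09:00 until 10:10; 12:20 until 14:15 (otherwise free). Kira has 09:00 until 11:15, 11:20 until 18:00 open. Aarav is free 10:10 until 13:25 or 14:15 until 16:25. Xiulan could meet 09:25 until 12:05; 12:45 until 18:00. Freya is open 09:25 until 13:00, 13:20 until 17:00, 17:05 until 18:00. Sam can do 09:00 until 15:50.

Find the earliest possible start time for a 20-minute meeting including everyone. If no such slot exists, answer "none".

Viktor free: 10:10-12:20, 14:15-18:00 (invert busy blocks within the working day).
Kira free: 09:00-11:15, 11:20-18:00.
Aarav free: 10:10-13:25, 14:15-16:25.
Xiulan free: 09:25-12:05, 12:45-18:00.
Freya free: 09:25-13:00, 13:20-17:00, 17:05-18:00.
Sam free: 09:00-15:50.
Viktor ∩ Kira: 10:10-11:15, 11:20-12:20, 14:15-18:00.
Viktor ∩ Kira ∩ Aarav: 10:10-11:15, 11:20-12:20, 14:15-16:25.
Viktor ∩ Kira ∩ Aarav ∩ Xiulan: 10:10-11:15, 11:20-12:05, 14:15-16:25.
Viktor ∩ Kira ∩ Aarav ∩ Xiulan ∩ Freya: 10:10-11:15, 11:20-12:05, 14:15-16:25.
Viktor ∩ Kira ∩ Aarav ∩ Xiulan ∩ Freya ∩ Sam: 10:10-11:15, 11:20-12:05, 14:15-15:50.
The first common window of at least 20 minutes is 10:10-11:15, so the earliest start is 10:10.

10:10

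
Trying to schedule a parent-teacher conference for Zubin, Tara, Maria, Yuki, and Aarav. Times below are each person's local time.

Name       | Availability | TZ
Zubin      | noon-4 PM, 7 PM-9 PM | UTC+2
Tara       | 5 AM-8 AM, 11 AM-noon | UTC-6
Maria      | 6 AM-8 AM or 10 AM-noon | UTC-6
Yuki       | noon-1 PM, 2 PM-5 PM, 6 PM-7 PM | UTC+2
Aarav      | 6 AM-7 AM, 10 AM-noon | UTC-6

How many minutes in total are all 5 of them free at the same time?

60

Zubin in UTC: 10:00-14:00, 17:00-19:00 (subtract 2h to convert from UTC+2).
Tara in UTC: 11:00-14:00, 17:00-18:00 (add 6h to convert from UTC-6).
Maria in UTC: 12:00-14:00, 16:00-18:00 (add 6h to convert from UTC-6).
Yuki in UTC: 10:00-11:00, 12:00-15:00, 16:00-17:00 (subtract 2h to convert from UTC+2).
Aarav in UTC: 12:00-13:00, 16:00-18:00 (add 6h to convert from UTC-6).
Zubin ∩ Tara: 11:00-14:00, 17:00-18:00.
Zubin ∩ Tara ∩ Maria: 12:00-14:00, 17:00-18:00.
Zubin ∩ Tara ∩ Maria ∩ Yuki: 12:00-14:00.
Zubin ∩ Tara ∩ Maria ∩ Yuki ∩ Aarav: 12:00-13:00.
Those are the intersection windows.
That's a single block of 60 minutes.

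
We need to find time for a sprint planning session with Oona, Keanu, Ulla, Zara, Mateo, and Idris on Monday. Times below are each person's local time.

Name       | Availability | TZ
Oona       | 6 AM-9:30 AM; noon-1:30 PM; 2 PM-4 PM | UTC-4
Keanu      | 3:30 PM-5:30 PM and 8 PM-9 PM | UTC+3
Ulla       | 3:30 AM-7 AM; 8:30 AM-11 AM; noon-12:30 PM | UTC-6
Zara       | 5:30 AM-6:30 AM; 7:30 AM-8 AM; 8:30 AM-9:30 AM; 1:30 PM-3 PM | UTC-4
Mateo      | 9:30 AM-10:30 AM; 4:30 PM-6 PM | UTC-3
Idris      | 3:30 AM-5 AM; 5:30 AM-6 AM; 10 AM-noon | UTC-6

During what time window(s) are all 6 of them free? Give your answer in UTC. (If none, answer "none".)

Oona in UTC: 10:00-13:30, 16:00-17:30, 18:00-20:00 (add 4h to convert from UTC-4).
Keanu in UTC: 12:30-14:30, 17:00-18:00 (subtract 3h to convert from UTC+3).
Ulla in UTC: 09:30-13:00, 14:30-17:00, 18:00-18:30 (add 6h to convert from UTC-6).
Zara in UTC: 09:30-10:30, 11:30-12:00, 12:30-13:30, 17:30-19:00 (add 4h to convert from UTC-4).
Mateo in UTC: 12:30-13:30, 19:30-21:00 (add 3h to convert from UTC-3).
Idris in UTC: 09:30-11:00, 11:30-12:00, 16:00-18:00 (add 6h to convert from UTC-6).
Oona ∩ Keanu: 12:30-13:30, 17:00-17:30.
Oona ∩ Keanu ∩ Ulla: 12:30-13:00.
Oona ∩ Keanu ∩ Ulla ∩ Zara: 12:30-13:00.
Oona ∩ Keanu ∩ Ulla ∩ Zara ∩ Mateo: 12:30-13:00.
Oona ∩ Keanu ∩ Ulla ∩ Zara ∩ Mateo ∩ Idris: ∅.
There is no time when everyone is free.

none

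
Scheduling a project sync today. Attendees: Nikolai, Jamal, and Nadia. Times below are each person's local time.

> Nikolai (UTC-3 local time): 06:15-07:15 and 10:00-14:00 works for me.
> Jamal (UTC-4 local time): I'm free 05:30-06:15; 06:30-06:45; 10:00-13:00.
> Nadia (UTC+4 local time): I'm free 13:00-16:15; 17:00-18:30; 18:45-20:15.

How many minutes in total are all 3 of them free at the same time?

Nikolai in UTC: 09:15-10:15, 13:00-17:00 (add 3h to convert from UTC-3).
Jamal in UTC: 09:30-10:15, 10:30-10:45, 14:00-17:00 (add 4h to convert from UTC-4).
Nadia in UTC: 09:00-12:15, 13:00-14:30, 14:45-16:15 (subtract 4h to convert from UTC+4).
Nikolai ∩ Jamal: 09:30-10:15, 14:00-17:00.
Nikolai ∩ Jamal ∩ Nadia: 09:30-10:15, 14:00-14:30, 14:45-16:15.
Those are the intersection windows.
Summing the common windows: 45 + 30 + 90 = 165 minutes.

165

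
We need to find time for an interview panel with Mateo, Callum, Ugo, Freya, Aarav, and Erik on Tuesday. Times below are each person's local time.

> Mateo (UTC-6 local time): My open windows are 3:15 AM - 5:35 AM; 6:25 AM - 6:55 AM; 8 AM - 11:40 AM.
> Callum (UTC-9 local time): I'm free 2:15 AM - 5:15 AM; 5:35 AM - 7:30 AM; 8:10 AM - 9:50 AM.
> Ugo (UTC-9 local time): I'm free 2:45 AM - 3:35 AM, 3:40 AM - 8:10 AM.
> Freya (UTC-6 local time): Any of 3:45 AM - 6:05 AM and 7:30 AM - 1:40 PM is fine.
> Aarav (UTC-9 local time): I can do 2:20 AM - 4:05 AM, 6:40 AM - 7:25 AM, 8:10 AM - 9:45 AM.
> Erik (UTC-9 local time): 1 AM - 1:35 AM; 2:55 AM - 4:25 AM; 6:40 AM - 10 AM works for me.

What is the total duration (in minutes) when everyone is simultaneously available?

Mateo in UTC: 09:15-11:35, 12:25-12:55, 14:00-17:40 (add 6h to convert from UTC-6).
Callum in UTC: 11:15-14:15, 14:35-16:30, 17:10-18:50 (add 9h to convert from UTC-9).
Ugo in UTC: 11:45-12:35, 12:40-17:10 (add 9h to convert from UTC-9).
Freya in UTC: 09:45-12:05, 13:30-19:40 (add 6h to convert from UTC-6).
Aarav in UTC: 11:20-13:05, 15:40-16:25, 17:10-18:45 (add 9h to convert from UTC-9).
Erik in UTC: 10:00-10:35, 11:55-13:25, 15:40-19:00 (add 9h to convert from UTC-9).
Mateo ∩ Callum: 11:15-11:35, 12:25-12:55, 14:00-14:15, 14:35-16:30, 17:10-17:40.
Mateo ∩ Callum ∩ Ugo: 12:25-12:35, 12:40-12:55, 14:00-14:15, 14:35-16:30.
Mateo ∩ Callum ∩ Ugo ∩ Freya: 14:00-14:15, 14:35-16:30.
Mateo ∩ Callum ∩ Ugo ∩ Freya ∩ Aarav: 15:40-16:25.
Mateo ∩ Callum ∩ Ugo ∩ Freya ∩ Aarav ∩ Erik: 15:40-16:25.
Those are the intersection windows.
That's a single block of 45 minutes.

45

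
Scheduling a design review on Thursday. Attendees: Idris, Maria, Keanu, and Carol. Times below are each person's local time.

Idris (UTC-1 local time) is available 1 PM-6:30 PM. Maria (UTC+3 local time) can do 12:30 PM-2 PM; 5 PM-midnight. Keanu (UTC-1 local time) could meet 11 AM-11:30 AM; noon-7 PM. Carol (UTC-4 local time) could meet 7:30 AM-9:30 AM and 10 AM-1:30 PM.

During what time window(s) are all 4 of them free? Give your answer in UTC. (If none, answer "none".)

14:00-17:30

Idris in UTC: 14:00-19:30 (add 1h to convert from UTC-1).
Maria in UTC: 09:30-11:00, 14:00-21:00 (subtract 3h to convert from UTC+3).
Keanu in UTC: 12:00-12:30, 13:00-20:00 (add 1h to convert from UTC-1).
Carol in UTC: 11:30-13:30, 14:00-17:30 (add 4h to convert from UTC-4).
Idris ∩ Maria: 14:00-19:30.
Idris ∩ Maria ∩ Keanu: 14:00-19:30.
Idris ∩ Maria ∩ Keanu ∩ Carol: 14:00-17:30.
Those are the intersection windows.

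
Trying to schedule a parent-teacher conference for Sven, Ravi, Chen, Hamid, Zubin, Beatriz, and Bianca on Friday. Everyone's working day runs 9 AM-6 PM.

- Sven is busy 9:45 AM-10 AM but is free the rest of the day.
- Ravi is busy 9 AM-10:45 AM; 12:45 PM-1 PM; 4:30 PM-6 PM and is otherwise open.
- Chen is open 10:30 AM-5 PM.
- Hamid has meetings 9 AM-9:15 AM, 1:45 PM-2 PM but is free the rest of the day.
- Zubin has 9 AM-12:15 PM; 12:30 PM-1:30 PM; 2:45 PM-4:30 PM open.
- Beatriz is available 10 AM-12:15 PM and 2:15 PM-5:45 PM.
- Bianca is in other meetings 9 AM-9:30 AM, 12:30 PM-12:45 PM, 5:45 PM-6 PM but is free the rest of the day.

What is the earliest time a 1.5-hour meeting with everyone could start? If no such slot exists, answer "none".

10:45

Sven free: 09:00-09:45, 10:00-18:00 (invert busy blocks within the working day).
Ravi free: 10:45-12:45, 13:00-16:30 (invert busy blocks within the working day).
Chen free: 10:30-17:00.
Hamid free: 09:15-13:45, 14:00-18:00 (invert busy blocks within the working day).
Zubin free: 09:00-12:15, 12:30-13:30, 14:45-16:30.
Beatriz free: 10:00-12:15, 14:15-17:45.
Bianca free: 09:30-12:30, 12:45-17:45 (invert busy blocks within the working day).
Sven ∩ Ravi: 10:45-12:45, 13:00-16:30.
Sven ∩ Ravi ∩ Chen: 10:45-12:45, 13:00-16:30.
Sven ∩ Ravi ∩ Chen ∩ Hamid: 10:45-12:45, 13:00-13:45, 14:00-16:30.
Sven ∩ Ravi ∩ Chen ∩ Hamid ∩ Zubin: 10:45-12:15, 12:30-12:45, 13:00-13:30, 14:45-16:30.
Sven ∩ Ravi ∩ Chen ∩ Hamid ∩ Zubin ∩ Beatriz: 10:45-12:15, 14:45-16:30.
Sven ∩ Ravi ∩ Chen ∩ Hamid ∩ Zubin ∩ Beatriz ∩ Bianca: 10:45-12:15, 14:45-16:30.
The first common window of at least 90 minutes is 10:45-12:15, so the earliest start is 10:45.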